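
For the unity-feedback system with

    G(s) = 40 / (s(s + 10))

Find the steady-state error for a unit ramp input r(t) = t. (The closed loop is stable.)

G(s) has one pole at the origin.
This is a Type 1 system. Kv = lim_{s→0} s·G(s) = 40/10 = 4.
e_ss = 1/Kv = 1/(4) = 1/4 ≈ 0.2500.

e_ss = 0.2500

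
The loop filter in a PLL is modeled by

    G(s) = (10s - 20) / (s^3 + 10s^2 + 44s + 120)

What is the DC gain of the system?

G(0) = -1/6 ≈ -0.1667

Set s = 0: G(0) = (-20) / (120) = -1/6.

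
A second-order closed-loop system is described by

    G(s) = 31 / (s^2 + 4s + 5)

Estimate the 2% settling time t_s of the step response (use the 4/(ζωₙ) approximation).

Comparing s^2 + 4s + 5 to s^2 + 2ζωₙs + ωₙ²: ωₙ = √5 ≈ 2.236 rad/s and ζ = 4/(2·√5) ≈ 0.8944.
ζωₙ = 4/2 = 2, so t_s ≈ 4/(ζωₙ) = 4/2 = 2 s.

t_s ≈ 2 s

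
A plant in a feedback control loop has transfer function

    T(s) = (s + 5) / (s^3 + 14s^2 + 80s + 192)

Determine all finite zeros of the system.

s = -5

Set the numerator to zero: s + 5 = 0.
So s = -5.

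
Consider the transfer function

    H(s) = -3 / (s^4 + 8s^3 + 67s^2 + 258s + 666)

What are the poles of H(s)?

The poles are the roots of the denominator s^4 + 8s^3 + 67s^2 + 258s + 666 = 0.
No real roots exist; factor into two real quadratics: (s^2 + 2s + 37)(s^2 + 6s + 18) = 0.
Each quadratic gives a conjugate pair via the quadratic formula.

s = -1 + 6j, -1 - 6j, -3 + 3j, -3 - 3j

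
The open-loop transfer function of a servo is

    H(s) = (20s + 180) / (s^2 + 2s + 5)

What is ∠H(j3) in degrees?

At s = j3: numerator = 180 + j60, denominator = -4 + j6.
∠H = ∠num − ∠den = 18.435° − (123.69°) = -105.3°.

∠H(j3) ≈ -105.3°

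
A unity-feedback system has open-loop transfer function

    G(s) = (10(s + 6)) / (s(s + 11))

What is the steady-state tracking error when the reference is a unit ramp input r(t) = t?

e_ss = 0.1833

G(s) has one pole at the origin.
This is a Type 1 system. Kv = lim_{s→0} s·G(s) = 60/11.
e_ss = 1/Kv = 1/(60/11) = 11/60 ≈ 0.1833.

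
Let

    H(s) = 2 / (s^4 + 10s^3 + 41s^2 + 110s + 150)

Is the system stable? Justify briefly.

stable

The denominator s^4 + 10s^3 + 41s^2 + 110s + 150 factors as (s + 5)(s^2 + 2s + 10)(s + 3), giving poles at s = -5, -1 + 3j, -1 - 3j, -3.
Since all poles lie strictly in the left half-plane, the system is stable.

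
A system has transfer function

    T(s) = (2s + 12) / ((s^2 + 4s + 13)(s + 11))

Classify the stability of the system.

The poles can be read from the denominator factors: s = -2 + 3j, -2 - 3j, -11.
Since all poles lie strictly in the left half-plane, the system is stable.

stable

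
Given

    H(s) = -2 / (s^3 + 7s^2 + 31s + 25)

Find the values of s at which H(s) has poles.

The poles are the roots of the denominator s^3 + 7s^2 + 31s + 25 = 0.
Trying s = -1: the polynomial evaluates to 0, so (s + 1) is a factor.
Dividing out leaves s^2 + 6s + 25 = 0.
The quadratic formula then gives s = -3 ± 4j.

s = -3 + 4j, -3 - 4j, -1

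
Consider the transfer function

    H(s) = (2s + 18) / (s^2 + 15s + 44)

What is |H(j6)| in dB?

Substitute s = j6: numerator = 18 + j12, denominator = 8 + j90.
|H(j6)| = |18 + j12| / |8 + j90| = 21.633 / 90.355 ≈ 0.2394.
In decibels: 20·log₁₀(0.2394) ≈ -12.4 dB.

|H(j6)|_dB ≈ -12.4 dB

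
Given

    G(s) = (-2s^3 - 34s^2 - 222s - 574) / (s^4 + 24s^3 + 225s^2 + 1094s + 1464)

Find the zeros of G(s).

s = -5 ± 4j, -7

Set the numerator to zero: -2s^3 - 34s^2 - 222s - 574 = 0, i.e. -2·(s^3 + 17s^2 + 111s + 287) = 0.
Factoring: (s^2 + 10s + 41)(s + 7) = 0.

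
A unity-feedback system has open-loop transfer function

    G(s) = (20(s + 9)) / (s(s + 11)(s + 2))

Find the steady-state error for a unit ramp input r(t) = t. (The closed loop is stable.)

G(s) has one pole at the origin.
This is a Type 1 system. Kv = lim_{s→0} s·G(s) = 180/22 = 90/11.
e_ss = 1/Kv = 1/(90/11) = 11/90 ≈ 0.1222.

e_ss = 0.1222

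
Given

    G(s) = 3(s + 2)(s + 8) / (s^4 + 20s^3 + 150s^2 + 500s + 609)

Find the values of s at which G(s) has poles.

The poles are the roots of the denominator s^4 + 20s^3 + 150s^2 + 500s + 609 = 0.
Trying s = -3: the polynomial evaluates to 0, so (s + 3) is a factor.
Dividing out leaves s^3 + 17s^2 + 99s + 203 = 0.
This factors further as (s^2 + 10s + 29)(s + 7) = 0.

s = -5 + 2j, -5 - 2j, -3, -7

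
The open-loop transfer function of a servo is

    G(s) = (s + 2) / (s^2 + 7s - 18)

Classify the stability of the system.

The denominator s^2 + 7s - 18 factors as (s - 2)(s + 9), giving poles at s = 2, -9.
Since the pole(s) at s = 2 lie in the right half-plane, the system is unstable.

unstable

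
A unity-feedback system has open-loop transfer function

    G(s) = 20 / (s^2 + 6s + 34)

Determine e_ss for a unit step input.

e_ss = 0.6296

G(s) has no poles at the origin.
This is a Type 0 system. Kp = lim_{s→0} G(s) = 20/34 = 10/17.
e_ss = 1/(1 + Kp) = 1/(1 + 10/17) = 17/27 ≈ 0.6296.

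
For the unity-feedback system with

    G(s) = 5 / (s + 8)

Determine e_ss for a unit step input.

e_ss = 0.6154

G(s) has no poles at the origin.
This is a Type 0 system. Kp = lim_{s→0} G(s) = 5/8.
e_ss = 1/(1 + Kp) = 1/(1 + 5/8) = 8/13 ≈ 0.6154.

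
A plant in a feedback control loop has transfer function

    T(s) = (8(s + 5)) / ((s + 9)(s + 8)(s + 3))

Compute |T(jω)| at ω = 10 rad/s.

|T(j10)| ≈ 0.04972

Substitute s = j10: numerator = 40 + j80, denominator = -1784 + j230.
|T(j10)| = |40 + j80| / |-1784 + j230| = 89.443 / 1798.8 ≈ 0.04972.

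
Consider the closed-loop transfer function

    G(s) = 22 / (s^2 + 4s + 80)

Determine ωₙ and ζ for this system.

Compare the denominator to the standard form s^2 + 2ζωₙs + ωₙ².
ωₙ² = 80, so ωₙ = √80 ≈ 8.944 rad/s.
2ζωₙ = 4, so ζ = 4/(2·√80) ≈ 0.2236.

ωₙ ≈ 8.944 rad/s, ζ ≈ 0.2236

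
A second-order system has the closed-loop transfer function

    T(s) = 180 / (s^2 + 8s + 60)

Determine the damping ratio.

ζ ≈ 0.5164

Compare the denominator to the standard form s^2 + 2ζωₙs + ωₙ².
ωₙ² = 60, so ωₙ = √60 ≈ 7.746 rad/s.
2ζωₙ = 8, so ζ = 8/(2·√60) ≈ 0.5164.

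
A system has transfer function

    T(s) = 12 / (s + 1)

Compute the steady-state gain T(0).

Set s = 0: T(0) = (12) / (1) = 12.

T(0) = 12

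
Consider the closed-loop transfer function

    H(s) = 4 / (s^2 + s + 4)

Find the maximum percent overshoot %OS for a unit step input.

%OS ≈ 44.4%

Comparing s^2 + s + 4 to s^2 + 2ζωₙs + ωₙ²: ωₙ = 2 rad/s and ζ = 1/(2·2) = 0.25.
%OS = 100·exp(−πζ/√(1−ζ²)) = 100·exp(−π·0.25/√(1−0.25²)) ≈ 44.4%.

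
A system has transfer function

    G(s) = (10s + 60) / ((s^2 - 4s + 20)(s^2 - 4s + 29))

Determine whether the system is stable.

unstable

The poles can be read from the denominator factors: s = 2 + 4j, 2 - 4j, 2 + 5j, 2 - 5j.
Since the pole(s) at s = 2 + 4j, 2 - 4j, 2 + 5j, 2 - 5j lie in the right half-plane, the system is unstable.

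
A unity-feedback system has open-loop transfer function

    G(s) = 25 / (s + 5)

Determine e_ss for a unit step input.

e_ss = 0.1667

G(s) has no poles at the origin.
This is a Type 0 system. Kp = lim_{s→0} G(s) = 25/5 = 5.
e_ss = 1/(1 + Kp) = 1/(1 + 5) = 1/6 ≈ 0.1667.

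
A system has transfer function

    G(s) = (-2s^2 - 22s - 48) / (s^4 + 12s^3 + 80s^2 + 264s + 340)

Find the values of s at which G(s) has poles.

s = -3 + j, -3 - j, -3 + 5j, -3 - 5j

The poles are the roots of the denominator s^4 + 12s^3 + 80s^2 + 264s + 340 = 0.
No real roots exist; factor into two real quadratics: (s^2 + 6s + 10)(s^2 + 6s + 34) = 0.
Each quadratic gives a conjugate pair via the quadratic formula.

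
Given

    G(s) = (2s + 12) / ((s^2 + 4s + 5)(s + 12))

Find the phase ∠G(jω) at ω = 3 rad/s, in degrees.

At s = j3: numerator = 12 + j6, denominator = -84 + j132.
∠G = ∠num − ∠den = 26.565° − (122.47°) = -95.91°.

∠G(j3) ≈ -95.91°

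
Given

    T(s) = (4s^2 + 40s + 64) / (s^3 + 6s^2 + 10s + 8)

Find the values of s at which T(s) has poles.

The poles are the roots of the denominator s^3 + 6s^2 + 10s + 8 = 0.
Trying s = -4: the polynomial evaluates to 0, so (s + 4) is a factor.
Dividing out leaves s^2 + 2s + 2 = 0.
The quadratic formula then gives s = -1 ± 1j.

s = -1 + j, -1 - j, -4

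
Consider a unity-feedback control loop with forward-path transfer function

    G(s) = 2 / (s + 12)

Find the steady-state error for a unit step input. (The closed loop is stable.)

e_ss = 0.8571

G(s) has no poles at the origin.
This is a Type 0 system. Kp = lim_{s→0} G(s) = 2/12 = 1/6.
e_ss = 1/(1 + Kp) = 1/(1 + 1/6) = 6/7 ≈ 0.8571.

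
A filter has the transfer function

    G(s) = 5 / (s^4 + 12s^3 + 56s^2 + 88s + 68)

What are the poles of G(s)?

s = -5 + 3j, -5 - 3j, -1 + j, -1 - j

The poles are the roots of the denominator s^4 + 12s^3 + 56s^2 + 88s + 68 = 0.
No real roots exist; factor into two real quadratics: (s^2 + 10s + 34)(s^2 + 2s + 2) = 0.
Each quadratic gives a conjugate pair via the quadratic formula.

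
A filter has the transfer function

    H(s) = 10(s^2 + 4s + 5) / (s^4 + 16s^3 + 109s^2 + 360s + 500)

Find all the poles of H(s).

The poles are the roots of the denominator s^4 + 16s^3 + 109s^2 + 360s + 500 = 0.
No real roots exist; factor into two real quadratics: (s^2 + 8s + 25)(s^2 + 8s + 20) = 0.
Each quadratic gives a conjugate pair via the quadratic formula.

s = -4 ± 3j, -4 ± 2j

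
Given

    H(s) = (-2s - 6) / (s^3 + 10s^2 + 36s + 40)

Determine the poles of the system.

The poles are the roots of the denominator s^3 + 10s^2 + 36s + 40 = 0.
Trying s = -2: the polynomial evaluates to 0, so (s + 2) is a factor.
Dividing out leaves s^2 + 8s + 20 = 0.
The quadratic formula then gives s = -4 ± 2j.

s = -4 ± 2j, -2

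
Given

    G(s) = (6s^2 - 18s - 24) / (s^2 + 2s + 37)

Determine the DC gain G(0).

G(0) = -24/37 ≈ -0.6486

Set s = 0: G(0) = (-24) / (37) = -24/37.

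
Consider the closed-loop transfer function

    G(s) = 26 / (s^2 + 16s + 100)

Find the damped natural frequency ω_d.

ω_d = 6 rad/s

Comparing s^2 + 16s + 100 to s^2 + 2ζωₙs + ωₙ²: ωₙ = 10 rad/s and ζ = 16/(2·10) = 0.8.
ζωₙ = 16/2 = 8, so ω_d = ωₙ√(1−ζ²) = √(ωₙ² − (ζωₙ)²) = √(100 − 8²) = √36 = 6 rad/s.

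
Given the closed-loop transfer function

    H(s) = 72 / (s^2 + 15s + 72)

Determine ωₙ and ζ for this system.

Compare the denominator to the standard form s^2 + 2ζωₙs + ωₙ².
ωₙ² = 72, so ωₙ = √72 ≈ 8.485 rad/s.
2ζωₙ = 15, so ζ = 15/(2·√72) ≈ 0.8839.

ωₙ ≈ 8.485 rad/s, ζ ≈ 0.8839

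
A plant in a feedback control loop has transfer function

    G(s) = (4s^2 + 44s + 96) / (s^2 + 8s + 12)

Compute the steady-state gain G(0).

G(0) = 8

Set s = 0: G(0) = (96) / (12) = 8.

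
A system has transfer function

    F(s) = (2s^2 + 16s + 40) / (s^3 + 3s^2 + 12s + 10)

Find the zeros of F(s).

Set the numerator to zero: 2s^2 + 16s + 40 = 0, i.e. 2·(s^2 + 8s + 20) = 0.
Factoring: (s^2 + 8s + 20) = 0.

s = -4 ± 2j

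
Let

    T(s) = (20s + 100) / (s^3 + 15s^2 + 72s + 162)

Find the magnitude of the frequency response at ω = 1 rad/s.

|T(j1)| ≈ 0.6247

Substitute s = j1: numerator = 100 + j20, denominator = 147 + j71.
|T(j1)| = |100 + j20| / |147 + j71| = 101.98 / 163.25 ≈ 0.6247.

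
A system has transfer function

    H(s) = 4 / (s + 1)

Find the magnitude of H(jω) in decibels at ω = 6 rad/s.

|H(j6)|_dB ≈ -3.64 dB

Substitute s = j6: numerator = 4, denominator = 1 + j6.
|H(j6)| = |4| / |1 + j6| = 4 / 6.0828 ≈ 0.6576.
In decibels: 20·log₁₀(0.6576) ≈ -3.64 dB.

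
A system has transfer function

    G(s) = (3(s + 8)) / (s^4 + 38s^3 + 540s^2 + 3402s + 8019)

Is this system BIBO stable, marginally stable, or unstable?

The denominator s^4 + 38s^3 + 540s^2 + 3402s + 8019 factors as (s + 9)^3(s + 11), giving poles at s = -9, -9, -11, -9.
Since all poles lie strictly in the left half-plane, the system is stable.

stable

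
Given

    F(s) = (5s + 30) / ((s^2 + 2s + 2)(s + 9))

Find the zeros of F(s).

s = -6

Set the numerator to zero: 5s + 30 = 0, i.e. 5·(s + 6) = 0.
So s = -6.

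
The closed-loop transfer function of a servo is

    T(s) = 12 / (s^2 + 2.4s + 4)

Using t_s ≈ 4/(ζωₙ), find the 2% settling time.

Comparing s^2 + 2.4s + 4 to s^2 + 2ζωₙs + ωₙ²: ωₙ = 2 rad/s and ζ = 2.4/(2·2) = 0.6.
ζωₙ = 2.4/2 = 1.2, so t_s ≈ 4/(ζωₙ) = 4/1.2 ≈ 3.333 s.

t_s ≈ 3.333 s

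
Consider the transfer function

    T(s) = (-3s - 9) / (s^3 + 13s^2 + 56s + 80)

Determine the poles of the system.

s = -4, -5, -4

The poles are the roots of the denominator s^3 + 13s^2 + 56s + 80 = 0.
Trying s = -4: the polynomial evaluates to 0, so (s + 4) is a factor.
Dividing out leaves s^2 + 9s + 20 = 0.
Factoring the quadratic: (s + 5)(s + 4) = 0.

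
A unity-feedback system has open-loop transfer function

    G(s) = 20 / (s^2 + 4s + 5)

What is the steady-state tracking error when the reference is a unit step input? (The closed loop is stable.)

G(s) has no poles at the origin.
This is a Type 0 system. Kp = lim_{s→0} G(s) = 20/5 = 4.
e_ss = 1/(1 + Kp) = 1/(1 + 4) = 1/5 ≈ 0.2000.

e_ss = 0.2000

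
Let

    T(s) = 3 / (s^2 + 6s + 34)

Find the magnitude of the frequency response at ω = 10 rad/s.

|T(j10)| ≈ 0.03363

Substitute s = j10: numerator = 3, denominator = -66 + j60.
|T(j10)| = |3| / |-66 + j60| = 3 / 89.196 ≈ 0.03363.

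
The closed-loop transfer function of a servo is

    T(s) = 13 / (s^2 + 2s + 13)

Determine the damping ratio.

ζ ≈ 0.2774

Compare the denominator to the standard form s^2 + 2ζωₙs + ωₙ².
ωₙ² = 13, so ωₙ = √13 ≈ 3.606 rad/s.
2ζωₙ = 2, so ζ = 2/(2·√13) ≈ 0.2774.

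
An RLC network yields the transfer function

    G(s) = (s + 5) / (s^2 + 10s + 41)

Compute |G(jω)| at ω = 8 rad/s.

|G(j8)| ≈ 0.1133

Substitute s = j8: numerator = 5 + j8, denominator = -23 + j80.
|G(j8)| = |5 + j8| / |-23 + j80| = 9.4340 / 83.241 ≈ 0.1133.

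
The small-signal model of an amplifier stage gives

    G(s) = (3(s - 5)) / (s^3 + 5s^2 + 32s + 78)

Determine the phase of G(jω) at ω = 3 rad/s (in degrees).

∠G(j3) ≈ 84.60°

At s = j3: numerator = -15 + j9, denominator = 33 + j69.
∠G = ∠num − ∠den = 149.04° − (64.440°) = 84.60°.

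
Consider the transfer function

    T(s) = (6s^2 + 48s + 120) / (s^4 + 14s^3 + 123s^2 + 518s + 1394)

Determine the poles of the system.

The poles are the roots of the denominator s^4 + 14s^3 + 123s^2 + 518s + 1394 = 0.
No real roots exist; factor into two real quadratics: (s^2 + 6s + 34)(s^2 + 8s + 41) = 0.
Each quadratic gives a conjugate pair via the quadratic formula.

s = -3 + 5j, -3 - 5j, -4 + 5j, -4 - 5j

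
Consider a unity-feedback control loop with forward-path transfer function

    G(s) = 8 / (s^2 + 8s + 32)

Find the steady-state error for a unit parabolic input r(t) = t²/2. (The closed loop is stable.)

G(s) has no poles at the origin.
This is a Type 0 system; Ka = lim_{s→0} s^2·G(s) = 0, so the steady-state error for a parabola input is infinite.

e_ss = ∞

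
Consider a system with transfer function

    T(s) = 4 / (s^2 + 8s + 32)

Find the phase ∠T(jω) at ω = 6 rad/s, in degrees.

At s = j6: numerator = 4, denominator = -4 + j48.
∠T = ∠num − ∠den = 0° − (94.764°) = -94.76°.

∠T(j6) ≈ -94.76°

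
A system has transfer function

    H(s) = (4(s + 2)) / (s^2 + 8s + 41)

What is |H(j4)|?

Substitute s = j4: numerator = 8 + j16, denominator = 25 + j32.
|H(j4)| = |8 + j16| / |25 + j32| = 17.889 / 40.608 ≈ 0.4405.

|H(j4)| ≈ 0.4405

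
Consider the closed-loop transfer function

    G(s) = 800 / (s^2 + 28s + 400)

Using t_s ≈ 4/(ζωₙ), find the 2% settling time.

t_s ≈ 0.2857 s

Comparing s^2 + 28s + 400 to s^2 + 2ζωₙs + ωₙ²: ωₙ = 20 rad/s and ζ = 28/(2·20) = 0.7.
ζωₙ = 28/2 = 14, so t_s ≈ 4/(ζωₙ) = 4/14 ≈ 0.2857 s.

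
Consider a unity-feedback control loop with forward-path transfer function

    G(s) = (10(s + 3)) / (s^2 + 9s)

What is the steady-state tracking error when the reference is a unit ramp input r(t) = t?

G(s) has one pole at the origin.
This is a Type 1 system. Kv = lim_{s→0} s·G(s) = 30/9 = 10/3.
e_ss = 1/Kv = 1/(10/3) = 3/10 ≈ 0.3000.

e_ss = 0.3000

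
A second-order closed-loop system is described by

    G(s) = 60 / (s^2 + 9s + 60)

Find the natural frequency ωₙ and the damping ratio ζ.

ωₙ ≈ 7.746 rad/s, ζ ≈ 0.5809

Compare the denominator to the standard form s^2 + 2ζωₙs + ωₙ².
ωₙ² = 60, so ωₙ = √60 ≈ 7.746 rad/s.
2ζωₙ = 9, so ζ = 9/(2·√60) ≈ 0.5809.
With ζ = 0.5809 the response is underdamped.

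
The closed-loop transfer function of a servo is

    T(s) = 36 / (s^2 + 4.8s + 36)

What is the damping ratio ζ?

Compare the denominator to the standard form s^2 + 2ζωₙs + ωₙ².
ωₙ² = 36, so ωₙ = 6 rad/s.
2ζωₙ = 4.8, so ζ = 4.8/(2·6) = 0.4.

ζ = 0.4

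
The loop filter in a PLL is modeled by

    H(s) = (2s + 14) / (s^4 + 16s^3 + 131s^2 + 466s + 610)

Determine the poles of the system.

s = -5 ± 6j, -3 ± j

The poles are the roots of the denominator s^4 + 16s^3 + 131s^2 + 466s + 610 = 0.
No real roots exist; factor into two real quadratics: (s^2 + 10s + 61)(s^2 + 6s + 10) = 0.
Each quadratic gives a conjugate pair via the quadratic formula.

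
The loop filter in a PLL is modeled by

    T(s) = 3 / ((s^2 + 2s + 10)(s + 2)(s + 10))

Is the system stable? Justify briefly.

stable

The poles can be read from the denominator factors: s = -1 + 3j, -1 - 3j, -2, -10.
Since all poles lie strictly in the left half-plane, the system is stable.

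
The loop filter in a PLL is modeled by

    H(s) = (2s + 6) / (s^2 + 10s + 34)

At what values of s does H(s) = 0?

Set the numerator to zero: 2s + 6 = 0, i.e. 2·(s + 3) = 0.
So s = -3.

s = -3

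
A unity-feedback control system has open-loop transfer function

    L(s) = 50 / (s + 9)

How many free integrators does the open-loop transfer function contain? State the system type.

Type 0

The denominator has no factor of s at the origin — no free integrator — so this is a Type 0 system.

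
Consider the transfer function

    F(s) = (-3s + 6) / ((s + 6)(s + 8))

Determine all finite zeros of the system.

s = 2

Set the numerator to zero: -3s + 6 = 0, i.e. -3·(s - 2) = 0.
So s = 2.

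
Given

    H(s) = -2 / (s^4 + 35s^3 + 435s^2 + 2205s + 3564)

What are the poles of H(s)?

s = -9, -12, -11, -3

The poles are the roots of the denominator s^4 + 35s^3 + 435s^2 + 2205s + 3564 = 0.
Trying s = -9: the polynomial evaluates to 0, so (s + 9) is a factor.
Dividing out leaves s^3 + 26s^2 + 201s + 396 = 0.
This factors further as (s + 12)(s + 11)(s + 3) = 0.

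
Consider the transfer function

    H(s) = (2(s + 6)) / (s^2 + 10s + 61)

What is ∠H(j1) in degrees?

At s = j1: numerator = 12 + j2, denominator = 60 + j10.
∠H = ∠num − ∠den = 9.4623° − (9.4623°) = 0°.

∠H(j1) ≈ 0°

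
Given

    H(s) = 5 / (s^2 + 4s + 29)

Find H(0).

Set s = 0: H(0) = (5) / (29) = 5/29.

H(0) = 5/29 ≈ 0.1724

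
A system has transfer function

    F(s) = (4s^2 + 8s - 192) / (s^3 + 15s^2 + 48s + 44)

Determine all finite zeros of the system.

s = -8, 6

Set the numerator to zero: 4s^2 + 8s - 192 = 0, i.e. 4·(s^2 + 2s - 48) = 0.
Factoring: (s + 8)(s - 6) = 0.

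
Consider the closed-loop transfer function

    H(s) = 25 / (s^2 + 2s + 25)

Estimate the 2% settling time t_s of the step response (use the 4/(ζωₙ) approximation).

Comparing s^2 + 2s + 25 to s^2 + 2ζωₙs + ωₙ²: ωₙ = 5 rad/s and ζ = 2/(2·5) = 0.2.
ζωₙ = 2/2 = 1, so t_s ≈ 4/(ζωₙ) = 4/1 = 4 s.

t_s ≈ 4 s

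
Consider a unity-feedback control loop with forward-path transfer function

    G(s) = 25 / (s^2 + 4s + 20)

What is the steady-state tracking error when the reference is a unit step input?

e_ss = 0.4444

G(s) has no poles at the origin.
This is a Type 0 system. Kp = lim_{s→0} G(s) = 25/20 = 5/4.
e_ss = 1/(1 + Kp) = 1/(1 + 5/4) = 4/9 ≈ 0.4444.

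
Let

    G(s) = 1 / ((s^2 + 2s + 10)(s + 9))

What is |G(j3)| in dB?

|G(j3)|_dB ≈ -35.2 dB

Substitute s = j3: numerator = 1, denominator = -9 + j57.
|G(j3)| = |1| / |-9 + j57| = 1 / 57.706 ≈ 0.01733.
In decibels: 20·log₁₀(0.01733) ≈ -35.2 dB.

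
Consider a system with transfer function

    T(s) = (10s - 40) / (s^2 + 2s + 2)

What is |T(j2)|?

Substitute s = j2: numerator = -40 + j20, denominator = -2 + j4.
|T(j2)| = |-40 + j20| / |-2 + j4| = 44.721 / 4.4721 = 10.

|T(j2)| = 10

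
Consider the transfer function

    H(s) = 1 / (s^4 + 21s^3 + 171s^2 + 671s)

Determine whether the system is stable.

The denominator s^4 + 21s^3 + 171s^2 + 671s factors as s(s^2 + 10s + 61)(s + 11), giving poles at s = 0, -5 ± 6j, -11.
Since the simple pole(s) at s = 0 lie on the jω-axis with none in the right half-plane, the system is marginally stable.

marginally stable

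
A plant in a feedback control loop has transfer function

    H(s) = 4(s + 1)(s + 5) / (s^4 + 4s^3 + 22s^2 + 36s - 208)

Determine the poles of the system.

s = -1 + 5j, -1 - 5j, 2, -4

The poles are the roots of the denominator s^4 + 4s^3 + 22s^2 + 36s - 208 = 0.
Trying s = 2: the polynomial evaluates to 0, so (s - 2) is a factor.
Dividing out leaves s^3 + 6s^2 + 34s + 104 = 0.
This factors further as (s^2 + 2s + 26)(s + 4) = 0.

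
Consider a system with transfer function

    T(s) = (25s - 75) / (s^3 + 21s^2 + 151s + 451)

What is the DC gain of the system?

Set s = 0: T(0) = (-75) / (451) = -75/451.

T(0) = -75/451 ≈ -0.1663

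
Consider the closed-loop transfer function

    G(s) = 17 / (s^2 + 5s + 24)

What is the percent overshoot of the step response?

Comparing s^2 + 5s + 24 to s^2 + 2ζωₙs + ωₙ²: ωₙ = √24 ≈ 4.899 rad/s and ζ = 5/(2·√24) ≈ 0.5103.
%OS = 100·exp(−πζ/√(1−ζ²)) = 100·exp(−π·0.5103/√(1−0.5103²)) ≈ 15.5%.

%OS ≈ 15.5%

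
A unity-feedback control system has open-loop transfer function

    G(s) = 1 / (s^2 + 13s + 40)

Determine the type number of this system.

Type 0

The denominator has no factor of s at the origin — no free integrator — so this is a Type 0 system.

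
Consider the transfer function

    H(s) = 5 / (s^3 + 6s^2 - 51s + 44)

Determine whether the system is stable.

The denominator s^3 + 6s^2 - 51s + 44 factors as (s - 4)(s + 11)(s - 1), giving poles at s = 4, -11, 1.
Since the pole(s) at s = 4, 1 lie in the right half-plane, the system is unstable.

unstable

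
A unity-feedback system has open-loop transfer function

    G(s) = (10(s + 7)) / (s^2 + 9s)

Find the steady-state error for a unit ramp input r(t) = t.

G(s) has one pole at the origin.
This is a Type 1 system. Kv = lim_{s→0} s·G(s) = 70/9.
e_ss = 1/Kv = 1/(70/9) = 9/70 ≈ 0.1286.

e_ss = 0.1286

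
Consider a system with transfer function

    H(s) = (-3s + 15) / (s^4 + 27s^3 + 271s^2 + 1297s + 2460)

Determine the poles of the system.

The poles are the roots of the denominator s^4 + 27s^3 + 271s^2 + 1297s + 2460 = 0.
Trying s = -12: the polynomial evaluates to 0, so (s + 12) is a factor.
Dividing out leaves s^3 + 15s^2 + 91s + 205 = 0.
This factors further as (s^2 + 10s + 41)(s + 5) = 0.

s = -12, -5 + 4j, -5 - 4j, -5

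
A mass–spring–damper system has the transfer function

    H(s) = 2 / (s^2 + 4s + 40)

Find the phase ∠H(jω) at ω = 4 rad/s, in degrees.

∠H(j4) ≈ -33.69°

At s = j4: numerator = 2, denominator = 24 + j16.
∠H = ∠num − ∠den = 0° − (33.690°) = -33.69°.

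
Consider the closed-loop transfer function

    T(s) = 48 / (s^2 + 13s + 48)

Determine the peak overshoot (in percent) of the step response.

Comparing s^2 + 13s + 48 to s^2 + 2ζωₙs + ωₙ²: ωₙ = √48 ≈ 6.928 rad/s and ζ = 13/(2·√48) ≈ 0.9382.
%OS = 100·exp(−πζ/√(1−ζ²)) = 100·exp(−π·0.9382/√(1−0.9382²)) ≈ 0.0200%.

%OS ≈ 0.0200%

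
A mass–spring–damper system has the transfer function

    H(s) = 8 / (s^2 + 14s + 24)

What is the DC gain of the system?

Set s = 0: H(0) = (8) / (24) = 1/3.

H(0) = 1/3 ≈ 0.3333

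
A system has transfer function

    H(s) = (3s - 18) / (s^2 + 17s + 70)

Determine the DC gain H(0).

H(0) = -9/35 ≈ -0.2571

Set s = 0: H(0) = (-18) / (70) = -9/35.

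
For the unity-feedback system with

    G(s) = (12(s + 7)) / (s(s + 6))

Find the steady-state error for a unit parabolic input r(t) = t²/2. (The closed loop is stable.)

e_ss = ∞

G(s) has one pole at the origin.
This is a Type 1 system; Ka = lim_{s→0} s^2·G(s) = 0, so the steady-state error for a parabola input is infinite.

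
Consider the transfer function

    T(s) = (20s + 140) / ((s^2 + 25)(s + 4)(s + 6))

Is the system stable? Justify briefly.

The poles can be read from the denominator factors: s = 5j, -5j, -4, -6.
Since the simple pole(s) at s = 5j, -5j lie on the jω-axis with none in the right half-plane, the system is marginally stable.

marginally stable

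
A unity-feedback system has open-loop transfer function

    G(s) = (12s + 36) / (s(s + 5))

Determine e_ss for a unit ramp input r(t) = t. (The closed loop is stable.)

e_ss = 0.1389

G(s) has one pole at the origin.
This is a Type 1 system. Kv = lim_{s→0} s·G(s) = 36/5.
e_ss = 1/Kv = 1/(36/5) = 5/36 ≈ 0.1389.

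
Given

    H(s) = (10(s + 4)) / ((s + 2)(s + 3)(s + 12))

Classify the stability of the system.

The poles can be read from the denominator factors: s = -2, -3, -12.
Since all poles lie strictly in the left half-plane, the system is stable.

stable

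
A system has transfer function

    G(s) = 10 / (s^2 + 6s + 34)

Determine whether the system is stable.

stable

The poles can be read from the denominator factors: s = -3 ± 5j.
Since all poles lie strictly in the left half-plane, the system is stable.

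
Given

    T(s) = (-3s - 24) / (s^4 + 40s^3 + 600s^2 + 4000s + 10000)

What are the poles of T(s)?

s = -10, -10, -10, -10

The poles are the roots of the denominator s^4 + 40s^3 + 600s^2 + 4000s + 10000 = 0.
Trying s = -10: the polynomial evaluates to 0, so (s + 10) is a factor.
Dividing out leaves s^3 + 30s^2 + 300s + 1000 = 0.
This factors further as (s + 10)^3 = 0.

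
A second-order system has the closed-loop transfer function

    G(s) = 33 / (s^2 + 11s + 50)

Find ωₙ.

Compare the denominator to the standard form s^2 + 2ζωₙs + ωₙ².
ωₙ² = 50, so ωₙ = √50 ≈ 7.071 rad/s.

ωₙ ≈ 7.071 rad/s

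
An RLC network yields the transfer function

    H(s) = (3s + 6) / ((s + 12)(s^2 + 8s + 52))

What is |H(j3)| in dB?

|H(j3)|_dB ≈ -35.0 dB

Substitute s = j3: numerator = 6 + j9, denominator = 444 + j417.
|H(j3)| = |6 + j9| / |444 + j417| = 10.817 / 609.12 ≈ 0.01776.
In decibels: 20·log₁₀(0.01776) ≈ -35.0 dB.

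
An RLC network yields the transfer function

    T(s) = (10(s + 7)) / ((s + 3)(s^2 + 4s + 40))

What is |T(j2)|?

Substitute s = j2: numerator = 70 + j20, denominator = 92 + j96.
|T(j2)| = |70 + j20| / |92 + j96| = 72.801 / 132.97 ≈ 0.5475.

|T(j2)| ≈ 0.5475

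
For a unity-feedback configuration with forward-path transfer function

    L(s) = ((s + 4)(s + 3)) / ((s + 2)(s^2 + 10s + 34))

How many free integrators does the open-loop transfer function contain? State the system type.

Type 0

The denominator has no factor of s at the origin — no free integrator — so this is a Type 0 system.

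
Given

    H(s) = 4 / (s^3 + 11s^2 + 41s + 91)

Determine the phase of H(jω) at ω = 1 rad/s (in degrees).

At s = j1: numerator = 4, denominator = 80 + j40.
∠H = ∠num − ∠den = 0° − (26.565°) = -26.57°.

∠H(j1) ≈ -26.57°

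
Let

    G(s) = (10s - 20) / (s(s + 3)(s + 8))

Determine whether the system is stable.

marginally stable

The poles can be read from the denominator factors: s = 0, -3, -8.
Since the simple pole(s) at s = 0 lie on the jω-axis with none in the right half-plane, the system is marginally stable.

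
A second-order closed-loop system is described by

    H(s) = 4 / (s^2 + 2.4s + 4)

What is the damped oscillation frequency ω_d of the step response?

Comparing s^2 + 2.4s + 4 to s^2 + 2ζωₙs + ωₙ²: ωₙ = 2 rad/s and ζ = 2.4/(2·2) = 0.6.
ζωₙ = 2.4/2 = 1.2, so ω_d = ωₙ√(1−ζ²) = √(ωₙ² − (ζωₙ)²) = √(4 − 1.2²) = √2.56 = 1.600 rad/s.

ω_d = 1.600 rad/s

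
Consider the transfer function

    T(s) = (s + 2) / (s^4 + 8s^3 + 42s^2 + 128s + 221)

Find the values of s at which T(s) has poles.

The poles are the roots of the denominator s^4 + 8s^3 + 42s^2 + 128s + 221 = 0.
No real roots exist; factor into two real quadratics: (s^2 + 2s + 17)(s^2 + 6s + 13) = 0.
Each quadratic gives a conjugate pair via the quadratic formula.

s = -1 ± 4j, -3 ± 2j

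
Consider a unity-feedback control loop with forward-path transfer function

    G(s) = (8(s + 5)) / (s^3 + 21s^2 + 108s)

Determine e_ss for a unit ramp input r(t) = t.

G(s) has one pole at the origin.
This is a Type 1 system. Kv = lim_{s→0} s·G(s) = 40/108 = 10/27.
e_ss = 1/Kv = 1/(10/27) = 27/10 ≈ 2.700.

e_ss = 2.700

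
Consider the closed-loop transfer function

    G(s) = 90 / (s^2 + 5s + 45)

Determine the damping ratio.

ζ ≈ 0.3727

Compare the denominator to the standard form s^2 + 2ζωₙs + ωₙ².
ωₙ² = 45, so ωₙ = √45 ≈ 6.708 rad/s.
2ζωₙ = 5, so ζ = 5/(2·√45) ≈ 0.3727.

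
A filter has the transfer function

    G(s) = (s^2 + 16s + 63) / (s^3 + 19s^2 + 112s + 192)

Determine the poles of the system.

The poles are the roots of the denominator s^3 + 19s^2 + 112s + 192 = 0.
Trying s = -3: the polynomial evaluates to 0, so (s + 3) is a factor.
Dividing out leaves s^2 + 16s + 64 = 0.
Factoring the quadratic: (s + 8)^2 = 0.

s = -3, -8, -8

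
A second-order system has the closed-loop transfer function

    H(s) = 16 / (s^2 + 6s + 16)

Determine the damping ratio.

Compare the denominator to the standard form s^2 + 2ζωₙs + ωₙ².
ωₙ² = 16, so ωₙ = 4 rad/s.
2ζωₙ = 6, so ζ = 6/(2·4) = 0.75.

ζ = 0.75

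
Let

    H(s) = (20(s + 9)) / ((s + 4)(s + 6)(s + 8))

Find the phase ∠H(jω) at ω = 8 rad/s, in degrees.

At s = j8: numerator = 180 + j160, denominator = -960 + j320.
∠H = ∠num − ∠den = 41.634° − (161.57°) = -119.9°.

∠H(j8) ≈ -119.9°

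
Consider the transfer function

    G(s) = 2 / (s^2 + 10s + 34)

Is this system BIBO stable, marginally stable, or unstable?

stable

The poles can be read from the denominator factors: s = -5 ± 3j.
Since all poles lie strictly in the left half-plane, the system is stable.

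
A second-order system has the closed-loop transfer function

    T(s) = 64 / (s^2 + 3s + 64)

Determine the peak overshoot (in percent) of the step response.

%OS ≈ 54.9%

Comparing s^2 + 3s + 64 to s^2 + 2ζωₙs + ωₙ²: ωₙ = 8 rad/s and ζ = 3/(2·8) = 0.1875.
%OS = 100·exp(−πζ/√(1−ζ²)) = 100·exp(−π·0.1875/√(1−0.1875²)) ≈ 54.9%.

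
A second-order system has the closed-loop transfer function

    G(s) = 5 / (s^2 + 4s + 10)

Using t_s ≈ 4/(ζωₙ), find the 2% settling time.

Comparing s^2 + 4s + 10 to s^2 + 2ζωₙs + ωₙ²: ωₙ = √10 ≈ 3.162 rad/s and ζ = 4/(2·√10) ≈ 0.6325.
ζωₙ = 4/2 = 2, so t_s ≈ 4/(ζωₙ) = 4/2 = 2 s.

t_s ≈ 2 s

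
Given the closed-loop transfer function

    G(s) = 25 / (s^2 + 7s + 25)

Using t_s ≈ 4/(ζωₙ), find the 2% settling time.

t_s ≈ 1.143 s

Comparing s^2 + 7s + 25 to s^2 + 2ζωₙs + ωₙ²: ωₙ = 5 rad/s and ζ = 7/(2·5) = 0.7.
ζωₙ = 7/2 = 3.5, so t_s ≈ 4/(ζωₙ) = 4/3.5 ≈ 1.143 s.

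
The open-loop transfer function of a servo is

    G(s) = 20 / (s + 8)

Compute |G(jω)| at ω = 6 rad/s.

|G(j6)| = 2

Substitute s = j6: numerator = 20, denominator = 8 + j6.
|G(j6)| = |20| / |8 + j6| = 20 / 10 = 2.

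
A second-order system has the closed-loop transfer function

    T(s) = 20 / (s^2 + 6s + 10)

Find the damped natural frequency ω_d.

Comparing s^2 + 6s + 10 to s^2 + 2ζωₙs + ωₙ²: ωₙ = √10 ≈ 3.162 rad/s and ζ = 6/(2·√10) ≈ 0.9487.
ζωₙ = 6/2 = 3, so ω_d = ωₙ√(1−ζ²) = √(ωₙ² − (ζωₙ)²) = √(10 − 3²) = √1 = 1 rad/s.

ω_d = 1 rad/s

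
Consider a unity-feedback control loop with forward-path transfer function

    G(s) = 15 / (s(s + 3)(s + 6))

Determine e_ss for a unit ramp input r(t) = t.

G(s) has one pole at the origin.
This is a Type 1 system. Kv = lim_{s→0} s·G(s) = 15/18 = 5/6.
e_ss = 1/Kv = 1/(5/6) = 6/5 ≈ 1.200.

e_ss = 1.200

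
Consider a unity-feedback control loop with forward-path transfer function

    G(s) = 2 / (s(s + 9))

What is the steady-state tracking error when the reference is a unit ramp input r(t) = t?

G(s) has one pole at the origin.
This is a Type 1 system. Kv = lim_{s→0} s·G(s) = 2/9.
e_ss = 1/Kv = 1/(2/9) = 9/2 ≈ 4.500.

e_ss = 4.500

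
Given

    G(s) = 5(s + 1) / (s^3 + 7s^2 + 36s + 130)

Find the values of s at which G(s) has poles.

The poles are the roots of the denominator s^3 + 7s^2 + 36s + 130 = 0.
Trying s = -5: the polynomial evaluates to 0, so (s + 5) is a factor.
Dividing out leaves s^2 + 2s + 26 = 0.
The quadratic formula then gives s = -1 ± 5j.

s = -1 ± 5j, -5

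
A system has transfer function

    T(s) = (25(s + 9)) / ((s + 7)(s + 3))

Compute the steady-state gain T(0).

T(0) = 75/7 ≈ 10.71

At s = 0 each factor (s + a) contributes a and each (s^2 + bs + c) contributes c.
T(0) = 25·(9) / ((7) · (3)) = 225/21 = 75/7.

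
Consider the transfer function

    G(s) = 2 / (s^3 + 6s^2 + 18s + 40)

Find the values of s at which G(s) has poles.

s = -1 ± 3j, -4

The poles are the roots of the denominator s^3 + 6s^2 + 18s + 40 = 0.
Trying s = -4: the polynomial evaluates to 0, so (s + 4) is a factor.
Dividing out leaves s^2 + 2s + 10 = 0.
The quadratic formula then gives s = -1 ± 3j.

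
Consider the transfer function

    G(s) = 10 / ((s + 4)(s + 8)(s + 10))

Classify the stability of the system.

The poles can be read from the denominator factors: s = -4, -8, -10.
Since all poles lie strictly in the left half-plane, the system is stable.

stable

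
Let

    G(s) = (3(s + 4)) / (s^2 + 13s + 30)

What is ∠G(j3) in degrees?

At s = j3: numerator = 12 + j9, denominator = 21 + j39.
∠G = ∠num − ∠den = 36.870° − (61.699°) = -24.83°.

∠G(j3) ≈ -24.83°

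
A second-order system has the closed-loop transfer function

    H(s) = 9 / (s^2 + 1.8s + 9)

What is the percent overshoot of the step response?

%OS ≈ 37.2%

Comparing s^2 + 1.8s + 9 to s^2 + 2ζωₙs + ωₙ²: ωₙ = 3 rad/s and ζ = 1.8/(2·3) = 0.3.
%OS = 100·exp(−πζ/√(1−ζ²)) = 100·exp(−π·0.3/√(1−0.3²)) ≈ 37.2%.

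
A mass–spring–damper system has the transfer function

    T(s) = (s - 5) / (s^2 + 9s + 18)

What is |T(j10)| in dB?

|T(j10)|_dB ≈ -20.7 dB

Substitute s = j10: numerator = -5 + j10, denominator = -82 + j90.
|T(j10)| = |-5 + j10| / |-82 + j90| = 11.180 / 121.75 ≈ 0.09183.
In decibels: 20·log₁₀(0.09183) ≈ -20.7 dB.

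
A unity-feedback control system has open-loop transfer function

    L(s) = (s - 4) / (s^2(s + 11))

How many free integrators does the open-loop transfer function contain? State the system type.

Type 2

The denominator has 2 factors of s at the origin (free integrators), so this is a Type 2 system.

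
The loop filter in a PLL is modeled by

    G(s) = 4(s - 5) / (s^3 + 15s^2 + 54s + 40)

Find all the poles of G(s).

The poles are the roots of the denominator s^3 + 15s^2 + 54s + 40 = 0.
Trying s = -4: the polynomial evaluates to 0, so (s + 4) is a factor.
Dividing out leaves s^2 + 11s + 10 = 0.
Factoring the quadratic: (s + 10)(s + 1) = 0.

s = -4, -10, -1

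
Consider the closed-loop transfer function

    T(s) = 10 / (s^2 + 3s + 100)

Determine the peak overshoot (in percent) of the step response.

%OS ≈ 62.1%

Comparing s^2 + 3s + 100 to s^2 + 2ζωₙs + ωₙ²: ωₙ = 10 rad/s and ζ = 3/(2·10) = 0.15.
%OS = 100·exp(−πζ/√(1−ζ²)) = 100·exp(−π·0.15/√(1−0.15²)) ≈ 62.1%.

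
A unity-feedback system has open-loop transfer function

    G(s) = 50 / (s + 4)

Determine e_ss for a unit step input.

e_ss = 0.07407

G(s) has no poles at the origin.
This is a Type 0 system. Kp = lim_{s→0} G(s) = 50/4 = 25/2.
e_ss = 1/(1 + Kp) = 1/(1 + 25/2) = 2/27 ≈ 0.07407.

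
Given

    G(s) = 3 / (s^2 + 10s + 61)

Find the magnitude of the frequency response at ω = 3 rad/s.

Substitute s = j3: numerator = 3, denominator = 52 + j30.
|G(j3)| = |3| / |52 + j30| = 3 / 60.033 ≈ 0.04997.

|G(j3)| ≈ 0.04997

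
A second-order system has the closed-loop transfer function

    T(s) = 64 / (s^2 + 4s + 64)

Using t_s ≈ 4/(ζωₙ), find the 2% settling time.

Comparing s^2 + 4s + 64 to s^2 + 2ζωₙs + ωₙ²: ωₙ = 8 rad/s and ζ = 4/(2·8) = 0.25.
ζωₙ = 4/2 = 2, so t_s ≈ 4/(ζωₙ) = 4/2 = 2 s.

t_s ≈ 2 s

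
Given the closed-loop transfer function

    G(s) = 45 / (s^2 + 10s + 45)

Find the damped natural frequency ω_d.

Comparing s^2 + 10s + 45 to s^2 + 2ζωₙs + ωₙ²: ωₙ = √45 ≈ 6.708 rad/s and ζ = 10/(2·√45) ≈ 0.7454.
ζωₙ = 10/2 = 5, so ω_d = ωₙ√(1−ζ²) = √(ωₙ² − (ζωₙ)²) = √(45 − 5²) = √20 ≈ 4.472 rad/s.

ω_d ≈ 4.472 rad/s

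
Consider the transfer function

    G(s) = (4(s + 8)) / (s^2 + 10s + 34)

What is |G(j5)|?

Substitute s = j5: numerator = 32 + j20, denominator = 9 + j50.
|G(j5)| = |32 + j20| / |9 + j50| = 37.736 / 50.804 ≈ 0.7428.

|G(j5)| ≈ 0.7428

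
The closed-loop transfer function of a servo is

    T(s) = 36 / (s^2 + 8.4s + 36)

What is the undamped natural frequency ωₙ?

ωₙ = 6 rad/s

Compare the denominator to the standard form s^2 + 2ζωₙs + ωₙ².
ωₙ² = 36, so ωₙ = 6 rad/s.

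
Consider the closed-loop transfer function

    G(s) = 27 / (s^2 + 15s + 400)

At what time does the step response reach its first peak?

t_p ≈ 0.1694 s

Comparing s^2 + 15s + 400 to s^2 + 2ζωₙs + ωₙ²: ωₙ = 20 rad/s and ζ = 15/(2·20) = 0.375.
ζωₙ = 15/2 = 7.5, so ω_d = ωₙ√(1−ζ²) = √(ωₙ² − (ζωₙ)²) = √(400 − 7.5²) = √343.75 ≈ 18.54 rad/s.
t_p = π/ω_d = π/18.54 ≈ 0.1694 s.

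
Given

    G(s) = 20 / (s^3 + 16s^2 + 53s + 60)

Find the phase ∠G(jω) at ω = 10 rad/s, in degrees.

At s = j10: numerator = 20, denominator = -1540 - j470.
∠G = ∠num − ∠den = 0° − (-163.03°) = 163.0°.

∠G(j10) ≈ 163.0°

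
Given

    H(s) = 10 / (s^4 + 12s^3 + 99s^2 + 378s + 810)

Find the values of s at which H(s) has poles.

s = -3 + 3j, -3 - 3j, -3 + 6j, -3 - 6j

The poles are the roots of the denominator s^4 + 12s^3 + 99s^2 + 378s + 810 = 0.
No real roots exist; factor into two real quadratics: (s^2 + 6s + 18)(s^2 + 6s + 45) = 0.
Each quadratic gives a conjugate pair via the quadratic formula.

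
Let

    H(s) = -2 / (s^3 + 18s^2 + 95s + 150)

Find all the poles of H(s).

The poles are the roots of the denominator s^3 + 18s^2 + 95s + 150 = 0.
Trying s = -5: the polynomial evaluates to 0, so (s + 5) is a factor.
Dividing out leaves s^2 + 13s + 30 = 0.
Factoring the quadratic: (s + 3)(s + 10) = 0.

s = -5, -3, -10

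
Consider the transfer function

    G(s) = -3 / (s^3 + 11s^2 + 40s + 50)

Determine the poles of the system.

The poles are the roots of the denominator s^3 + 11s^2 + 40s + 50 = 0.
Trying s = -5: the polynomial evaluates to 0, so (s + 5) is a factor.
Dividing out leaves s^2 + 6s + 10 = 0.
The quadratic formula then gives s = -3 ± 1j.

s = -3 + j, -3 - j, -5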